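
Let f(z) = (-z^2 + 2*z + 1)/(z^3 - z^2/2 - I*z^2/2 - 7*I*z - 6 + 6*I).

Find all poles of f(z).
{-2 - 2*I, 1 + I, 3/2 + 3*I/2}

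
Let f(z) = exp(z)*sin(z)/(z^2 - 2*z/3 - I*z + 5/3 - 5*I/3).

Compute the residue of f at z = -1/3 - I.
Write f(z) = P(z)/Q(z) with P(z) = exp(z)*sin(z) and Q(z) = z^2 - 2*z/3 - I*z + 5/3 - 5*I/3.
The denominator factors as Q(z) = (z - 1 - 2*I)*(z + 1/3 + I), so z = -1/3 - I is a simple zero of Q and P is analytic there; z = -1/3 - I is therefore a simple pole and
  Res(f, z₀) = P(z₀)/Q'(z₀).

Q'(z) = 2*z - 2/3 - I, so Q'(-1/3 - I) = -4/3 - 3*I.
P(-1/3 - I) = -exp(-1/3 - I)*sin(1/3 + I).

Res(f, -1/3 - I) = (-exp(-1/3 - I)*sin(1/3 + I))/(-4/3 - 3*I) = (12/97 - 27*I/97)*exp(-1/3 - I)*sin(1/3 + I)

Final answer: (12/97 - 27*I/97)*exp(-1/3 - I)*sin(1/3 + I)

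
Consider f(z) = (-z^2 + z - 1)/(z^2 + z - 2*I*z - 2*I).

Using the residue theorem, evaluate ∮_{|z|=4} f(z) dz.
By the residue theorem, ∮_C f(z) dz = 2πi · (sum of the residues of f at the poles inside |z| = 4).

The denominator factors as (z + 1)*(z - 2*I), so the singularities of f are simple poles at z = -1, z = 2*I.
  |-1|² = 1 < 16 = 4², so this pole is inside the contour.
  |2*I|² = 4 < 16 = 4², so this pole is inside the contour.

With P(z) = -z^2 + z - 1 and Q(z) = z^2 + z - 2*I*z - 2*I, each pole is simple, so Res(f, z₀) = P(z₀)/Q'(z₀) with Q'(z) = 2*z + 1 - 2*I.
  Res(f, -1) = P(-1)/Q'(-1) = (-3)/(-1 - 2*I) = 3/5 - 6*I/5
  Res(f, 2*I) = P(2*I)/Q'(2*I) = (3 + 2*I)/(1 + 2*I) = 7/5 - 4*I/5

Sum of residues inside C: 2 - 2*I
∮_C f(z) dz = 2πi · (2 - 2*I) = pi*(4 + 4*I)

Final answer: pi*(4 + 4*I)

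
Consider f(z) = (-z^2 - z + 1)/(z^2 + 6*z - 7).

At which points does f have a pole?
The singularities of f are the zeros of the denominator. Factoring,
  z^2 + 6*z - 7 = (z + 7)*(z - 1)
so the candidates are z = -7, z = 1.

Check the numerator P(z) = -z^2 - z + 1 at each one:
  P(-7) = -41 ≠ 0, so z = -7 is a (simple) pole.
  P(1) = -1 ≠ 0, so z = 1 is a (simple) pole.

Poles of f: {-7, 1}

Final answer: {-7, 1}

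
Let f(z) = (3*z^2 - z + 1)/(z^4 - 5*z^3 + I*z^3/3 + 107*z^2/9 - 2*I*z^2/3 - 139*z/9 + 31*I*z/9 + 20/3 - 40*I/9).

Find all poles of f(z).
The singularities of f are the zeros of the denominator. Factoring,
  z^4 - 5*z^3 + I*z^3/3 + 107*z^2/9 - 2*I*z^2/3 - 139*z/9 + 31*I*z/9 + 20/3 - 40*I/9 = (z - 1 + 2*I/3)*(z - 1 - 2*I)*(z - 1 + I)*(z - 2 + 2*I/3)
so the candidates are z = 1 - 2*I/3, z = 1 + 2*I, z = 1 - I, z = 2 - 2*I/3.

Check the numerator P(z) = 3*z^2 - z + 1 at each one:
  P(1 - 2*I/3) = 5/3 - 10*I/3 ≠ 0, so z = 1 - 2*I/3 is a (simple) pole.
  P(1 + 2*I) = -9 + 10*I ≠ 0, so z = 1 + 2*I is a (simple) pole.
  P(1 - I) = -5*I ≠ 0, so z = 1 - I is a (simple) pole.
  P(2 - 2*I/3) = 29/3 - 22*I/3 ≠ 0, so z = 2 - 2*I/3 is a (simple) pole.

Poles of f: {1 - I, 1 - 2*I/3, 1 + 2*I, 2 - 2*I/3}

Final answer: {1 - I, 1 - 2*I/3, 1 + 2*I, 2 - 2*I/3}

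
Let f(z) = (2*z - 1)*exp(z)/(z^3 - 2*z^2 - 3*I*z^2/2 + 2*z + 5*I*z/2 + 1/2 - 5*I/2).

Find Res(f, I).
(-4/5 + 2*I/5)*exp(I)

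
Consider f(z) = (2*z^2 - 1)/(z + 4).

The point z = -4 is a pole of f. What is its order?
Factor the denominator:
  z + 4 = (z + 4)

The numerator P(z) = 2*z^2 - 1 has P(-4) = 31 ≠ 0, so no factor of (z + 4) cancels.
Near z = -4 we can therefore write f(z) = g(z)/(z + 4) with g analytic at -4 and g(-4) ≠ 0 (g is just the numerator).

Hence z = -4 is a pole of order 1.

Final answer: 1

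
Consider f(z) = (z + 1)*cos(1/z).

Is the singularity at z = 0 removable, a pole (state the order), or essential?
Let u = z. Then
  cos(1/u) = Σ_{k≥0} (-1)^k (1)^(2k)/((2k)!·u^(2k)) = 1 - 1/(2*u^2) + 1/(24*u^4) + ...
which has infinitely many negative powers of u, so cos(1/z) has an essential singularity at z = 0.
The extra factor z + 1 is a nonzero polynomial; if the product had at most a pole at z = 0, dividing by that polynomial would leave cos(1/z) with at most a pole too — contradiction. (Equivalently, the product's Laurent series still has infinitely many negative powers.)
So the singularity is essential.

Final answer: essential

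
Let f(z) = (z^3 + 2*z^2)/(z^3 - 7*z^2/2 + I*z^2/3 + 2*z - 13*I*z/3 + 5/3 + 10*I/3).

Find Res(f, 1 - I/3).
Write f(z) = P(z)/Q(z) with P(z) = z^3 + 2*z^2 and Q(z) = z^3 - 7*z^2/2 + I*z^2/3 + 2*z - 13*I*z/3 + 5/3 + 10*I/3.
The denominator factors as Q(z) = (z - 1 + I/3)*(z + 1/2 + I)*(z - 3 - I), so z = 1 - I/3 is a simple zero of Q and P is analytic there; z = 1 - I/3 is therefore a simple pole and
  Res(f, z₀) = P(z₀)/Q'(z₀).

Q'(z) = 3*z^2 - 7*z + 2*I*z/3 + 2 - 13*I/3, so Q'(1 - I/3) = -19/9 - 10*I/3.
P(1 - I/3) = 22/9 - 62*I/27.

Res(f, 1 - I/3) = (22/9 - 62*I/27)/(-19/9 - 10*I/3) = 202/1261 + 3158*I/3783

Final answer: 202/1261 + 3158*I/3783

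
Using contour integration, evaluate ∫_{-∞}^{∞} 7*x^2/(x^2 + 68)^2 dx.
7*sqrt(17)*pi/68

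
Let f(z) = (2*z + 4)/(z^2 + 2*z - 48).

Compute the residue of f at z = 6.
8/7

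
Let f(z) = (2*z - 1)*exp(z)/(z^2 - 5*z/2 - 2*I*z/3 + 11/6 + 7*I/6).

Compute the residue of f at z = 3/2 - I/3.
Write f(z) = P(z)/Q(z) with P(z) = (2*z - 1)*exp(z) and Q(z) = z^2 - 5*z/2 - 2*I*z/3 + 11/6 + 7*I/6.
The denominator factors as Q(z) = (z - 1 - I)*(z - 3/2 + I/3), so z = 3/2 - I/3 is a simple zero of Q and P is analytic there; z = 3/2 - I/3 is therefore a simple pole and
  Res(f, z₀) = P(z₀)/Q'(z₀).

Q'(z) = 2*z - 5/2 - 2*I/3, so Q'(3/2 - I/3) = 1/2 - 4*I/3.
P(3/2 - I/3) = (2 - 2*I/3)*exp(3/2 - I/3).

Res(f, 3/2 - I/3) = ((2 - 2*I/3)*exp(3/2 - I/3))/(1/2 - 4*I/3) = (68/73 + 84*I/73)*exp(3/2 - I/3)

Final answer: (68/73 + 84*I/73)*exp(3/2 - I/3)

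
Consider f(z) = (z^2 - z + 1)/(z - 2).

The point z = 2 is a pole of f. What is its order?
Factor the denominator:
  z - 2 = (z - 2)

The numerator P(z) = z^2 - z + 1 has P(2) = 3 ≠ 0, so no factor of (z - 2) cancels.
Near z = 2 we can therefore write f(z) = g(z)/(z - 2) with g analytic at 2 and g(2) ≠ 0 (g is just the numerator).

Hence z = 2 is a pole of order 1.

Final answer: 1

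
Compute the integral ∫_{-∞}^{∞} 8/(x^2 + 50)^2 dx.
Let f(z) = 8/(z^2 + 50)^2. The denominator has no real zeros and deg Q - deg P = 4 ≥ 2, so the integral of f over the upper semicircle |z| = R tends to 0 as R → ∞. Closing the contour in the upper half-plane,
  ∫_{-∞}^{∞} f(x) dx = 2πi · Σ Res(f, z_k)  over the poles with Im z_k > 0.

Zeros of the denominator: z^2 + 50 = 0 gives z = ±5*sqrt(2)*I.
Upper half-plane: z = 5*sqrt(2)*I (a pole of order 2).

Write f(z) = g(z)/(z - 5*sqrt(2)*I)^2 with g(z) = 8/(z + 5*sqrt(2)*I)^2. For a double pole, Res(f, z₀) = g'(z₀):
  g'(z) = -16/(z + 5*sqrt(2)*I)^3
  Res(f, 5*sqrt(2)*I) = g'(5*sqrt(2)*I) = -sqrt(2)*I/250

∫_{-∞}^{∞} f(x) dx = 2πi · (-sqrt(2)*I/250) = sqrt(2)*pi/125

Final answer: sqrt(2)*pi/125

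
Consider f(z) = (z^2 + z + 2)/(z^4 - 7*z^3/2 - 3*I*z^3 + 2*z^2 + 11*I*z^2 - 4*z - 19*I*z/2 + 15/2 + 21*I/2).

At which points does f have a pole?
The singularities of f are the zeros of the denominator. Factoring,
  z^4 - 7*z^3/2 - 3*I*z^3 + 2*z^2 + 11*I*z^2 - 4*z - 19*I*z/2 + 15/2 + 21*I/2 = (z + I)*(z + 1/2 - 3*I)*(z - 3)*(z - 1 - I)
so the candidates are z = -I, z = -1/2 + 3*I, z = 3, z = 1 + I.

Check the numerator P(z) = z^2 + z + 2 at each one:
  P(-I) = 1 - I ≠ 0, so z = -I is a (simple) pole.
  P(-1/2 + 3*I) = -29/4 ≠ 0, so z = -1/2 + 3*I is a (simple) pole.
  P(3) = 14 ≠ 0, so z = 3 is a (simple) pole.
  P(1 + I) = 3 + 3*I ≠ 0, so z = 1 + I is a (simple) pole.

Poles of f: {-1/2 + 3*I, -I, 1 + I, 3}

Final answer: {-1/2 + 3*I, -I, 1 + I, 3}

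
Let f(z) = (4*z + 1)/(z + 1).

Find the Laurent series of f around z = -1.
Put w = z - (-1), i.e. z = w - 1. The denominator is w, so it suffices to rewrite the numerator in powers of w.

P(z) = 4*z + 1
P(w - 1) = -3 + 4*w

Dividing each term by w:
  f = -3/w + 4

Substituting back w = z + 1:
  f(z) = -3/(z + 1) + 4

The series is finite because the numerator is a polynomial; the negative powers form the principal part, and the coefficient of 1/(z + 1) gives Res(f, -1) = -3.

Final answer: -3/(z + 1) + 4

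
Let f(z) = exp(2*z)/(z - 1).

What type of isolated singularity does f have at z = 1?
Write f(z) = g(z)/(z - 1) with g(z) = exp(2*z).
g is entire and g(1) = exp(2) ≠ 0, so no factor of (z - 1) cancels: the Laurent expansion of f about z = 1 starts at the power -1, i.e. lim_{z→z₀} (z - z₀) f(z) = exp(2) is finite and nonzero.
So z = 1 is a pole of order 1.

Final answer: pole of order 1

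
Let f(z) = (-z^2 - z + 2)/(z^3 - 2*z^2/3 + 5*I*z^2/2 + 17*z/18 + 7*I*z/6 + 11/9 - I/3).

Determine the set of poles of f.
The singularities of f are the zeros of the denominator. Factoring,
  z^3 - 2*z^2/3 + 5*I*z^2/2 + 17*z/18 + 7*I*z/6 + 11/9 - I/3 = (z + 2/3)*(z - 1/3 - I/2)*(z - 1 + 3*I)
so the candidates are z = -2/3, z = 1/3 + I/2, z = 1 - 3*I.

Check the numerator P(z) = -z^2 - z + 2 at each one:
  P(-2/3) = 20/9 ≠ 0, so z = -2/3 is a (simple) pole.
  P(1/3 + I/2) = 65/36 - 5*I/6 ≠ 0, so z = 1/3 + I/2 is a (simple) pole.
  P(1 - 3*I) = 9 + 9*I ≠ 0, so z = 1 - 3*I is a (simple) pole.

Poles of f: {-2/3, 1/3 + I/2, 1 - 3*I}

Final answer: {-2/3, 1/3 + I/2, 1 - 3*I}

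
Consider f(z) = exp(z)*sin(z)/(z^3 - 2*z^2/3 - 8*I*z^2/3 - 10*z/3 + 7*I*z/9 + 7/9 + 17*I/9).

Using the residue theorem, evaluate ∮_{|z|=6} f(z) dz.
By the residue theorem, ∮_C f(z) dz = 2πi · (sum of the residues of f at the poles inside |z| = 6).

The denominator factors as (z - 2/3 - I)*(z + 1 - 2*I/3)*(z - 1 - I), so the singularities of f are simple poles at z = 2/3 + I, z = -1 + 2*I/3, z = 1 + I.
  |2/3 + I|² = 13/9 < 36 = 6², so this pole is inside the contour.
  |-1 + 2*I/3|² = 13/9 < 36 = 6², so this pole is inside the contour.
  |1 + I|² = 2 < 36 = 6², so this pole is inside the contour.

With P(z) = exp(z)*sin(z) and Q(z) = z^3 - 2*z^2/3 - 8*I*z^2/3 - 10*z/3 + 7*I*z/9 + 7/9 + 17*I/9, each pole is simple, so Res(f, z₀) = P(z₀)/Q'(z₀) with Q'(z) = 3*z^2 - 4*z/3 - 16*I*z/3 - 10/3 + 7*I/9.
  Res(f, 2/3 + I) = P(2/3 + I)/Q'(2/3 + I) = (exp(2/3 + I)*sin(2/3 + I))/(-5/9 - I/9) = (-45/26 + 9*I/26)*exp(2/3 + I)*sin(2/3 + I)
  Res(f, -1 + 2*I/3) = P(-1 + 2*I/3)/Q'(-1 + 2*I/3) = (-exp(-1 + 2*I/3)*sin(1 - 2*I/3))/(29/9 + 11*I/9) = (-261/962 + 99*I/962)*exp(-1 + 2*I/3)*sin(1 - 2*I/3)
  Res(f, 1 + I) = P(1 + I)/Q'(1 + I) = (exp(1 + I)*sin(1 + I))/(2/3 + I/9) = (54/37 - 9*I/37)*exp(1 + I)*sin(1 + I)

Sum of residues inside C: (-45/26 + 9*I/26)*exp(2/3 + I)*sin(2/3 + I) + (-261/962 + 99*I/962)*exp(-1 + 2*I/3)*sin(1 - 2*I/3) + (54/37 - 9*I/37)*exp(1 + I)*sin(1 + I)
∮_C f(z) dz = 2πi · ((-45/26 + 9*I/26)*exp(2/3 + I)*sin(2/3 + I) + (-261/962 + 99*I/962)*exp(-1 + 2*I/3)*sin(1 - 2*I/3) + (54/37 - 9*I/37)*exp(1 + I)*sin(1 + I)) = pi*(-99/481 - 261*I/481)*exp(-1 + 2*I/3)*sin(1 - 2*I/3) + pi*(-9/13 - 45*I/13)*exp(2/3 + I)*sin(2/3 + I) + pi*(18/37 + 108*I/37)*exp(1 + I)*sin(1 + I)

Final answer: pi*(-99/481 - 261*I/481)*exp(-1 + 2*I/3)*sin(1 - 2*I/3) + pi*(-9/13 - 45*I/13)*exp(2/3 + I)*sin(2/3 + I) + pi*(18/37 + 108*I/37)*exp(1 + I)*sin(1 + I)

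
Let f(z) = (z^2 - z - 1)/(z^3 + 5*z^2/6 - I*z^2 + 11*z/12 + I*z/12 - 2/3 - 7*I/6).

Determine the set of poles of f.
The singularities of f are the zeros of the denominator. Factoring,
  z^3 + 5*z^2/6 - I*z^2 + 11*z/12 + I*z/12 - 2/3 - 7*I/6 = (z + 1 - 3*I/2)*(z - 1/2 - I/2)*(z + 1/3 + I)
so the candidates are z = -1 + 3*I/2, z = 1/2 + I/2, z = -1/3 - I.

Check the numerator P(z) = z^2 - z - 1 at each one:
  P(-1 + 3*I/2) = -5/4 - 9*I/2 ≠ 0, so z = -1 + 3*I/2 is a (simple) pole.
  P(1/2 + I/2) = -3/2 ≠ 0, so z = 1/2 + I/2 is a (simple) pole.
  P(-1/3 - I) = -14/9 + 5*I/3 ≠ 0, so z = -1/3 - I is a (simple) pole.

Poles of f: {-1 + 3*I/2, -1/3 - I, 1/2 + I/2}

Final answer: {-1 + 3*I/2, -1/3 - I, 1/2 + I/2}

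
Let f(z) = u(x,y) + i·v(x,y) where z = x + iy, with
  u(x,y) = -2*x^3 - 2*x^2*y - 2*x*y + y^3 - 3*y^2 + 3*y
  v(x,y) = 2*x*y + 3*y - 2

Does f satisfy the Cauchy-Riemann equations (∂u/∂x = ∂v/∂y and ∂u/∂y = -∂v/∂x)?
∂u/∂x = -6*x^2 - 4*x*y - 2*y
∂v/∂y = 2*x + 3
∂u/∂y = -2*x^2 - 2*x + 3*y^2 - 6*y + 3
∂v/∂x = 2*y
∂u/∂x ≠ ∂v/∂y and ∂u/∂y ≠ -∂v/∂x; the Cauchy-Riemann equations are not satisfied, so f is not analytic.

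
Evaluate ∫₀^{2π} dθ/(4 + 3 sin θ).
2*sqrt(7)*pi/7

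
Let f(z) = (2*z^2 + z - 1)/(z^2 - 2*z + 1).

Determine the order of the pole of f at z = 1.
Factor the denominator:
  z^2 - 2*z + 1 = (z - 1)^2

The numerator P(z) = 2*z^2 + z - 1 has P(1) = 2 ≠ 0, so no factor of (z - 1) cancels.
Near z = 1 we can therefore write f(z) = g(z)/(z - 1)^2 with g analytic at 1 and g(1) ≠ 0 (g is just the numerator).

Hence z = 1 is a pole of order 2.

Final answer: 2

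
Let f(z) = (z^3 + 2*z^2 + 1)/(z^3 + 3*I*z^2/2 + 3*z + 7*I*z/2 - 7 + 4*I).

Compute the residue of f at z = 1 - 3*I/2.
-6/13 - 287*I/130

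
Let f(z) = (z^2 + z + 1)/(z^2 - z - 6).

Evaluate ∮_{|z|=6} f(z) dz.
By the residue theorem, ∮_C f(z) dz = 2πi · (sum of the residues of f at the poles inside |z| = 6).

The denominator factors as (z - 3)*(z + 2), so the singularities of f are simple poles at z = 3, z = -2.
  |3|² = 9 < 36 = 6², so this pole is inside the contour.
  |-2|² = 4 < 36 = 6², so this pole is inside the contour.

With P(z) = z^2 + z + 1 and Q(z) = z^2 - z - 6, each pole is simple, so Res(f, z₀) = P(z₀)/Q'(z₀) with Q'(z) = 2*z - 1.
  Res(f, 3) = P(3)/Q'(3) = (13)/(5) = 13/5
  Res(f, -2) = P(-2)/Q'(-2) = (3)/(-5) = -3/5

Sum of residues inside C: 2
∮_C f(z) dz = 2πi · (2) = 4*I*pi

Final answer: 4*I*pi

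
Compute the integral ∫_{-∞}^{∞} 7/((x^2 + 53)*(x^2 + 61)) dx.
Let f(z) = 7/((z^2 + 53)*(z^2 + 61)). The denominator has no real zeros and deg Q - deg P = 4 ≥ 2, so the integral of f over the upper semicircle |z| = R tends to 0 as R → ∞. Closing the contour in the upper half-plane,
  ∫_{-∞}^{∞} f(x) dx = 2πi · Σ Res(f, z_k)  over the poles with Im z_k > 0.

Zeros of the denominator: z^2 + 61 = 0 gives z = ±sqrt(61)*I; z^2 + 53 = 0 gives z = ±sqrt(53)*I.
Upper half-plane: z = sqrt(53)*I, z = sqrt(61)*I (simple).

Each pole is a simple zero of Q(z) = z^4 + 114*z^2 + 3233, so Res(f, z₀) = P(z₀)/Q'(z₀) with P(z) = 7, Q'(z) = 4*z^3 + 228*z:
  Res(f, sqrt(53)*I) = (7)/(16*sqrt(53)*I) = -7*sqrt(53)*I/848
  Res(f, sqrt(61)*I) = (7)/(-16*sqrt(61)*I) = 7*sqrt(61)*I/976

Sum of residues: 7*I*(-61*sqrt(53) + 53*sqrt(61))/51728
∫_{-∞}^{∞} f(x) dx = 2πi · (7*I*(-61*sqrt(53) + 53*sqrt(61))/51728) = 7*pi*(-53*sqrt(61) + 61*sqrt(53))/25864

Final answer: 7*pi*(-53*sqrt(61) + 61*sqrt(53))/25864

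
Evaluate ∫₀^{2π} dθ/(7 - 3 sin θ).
sqrt(10)*pi/10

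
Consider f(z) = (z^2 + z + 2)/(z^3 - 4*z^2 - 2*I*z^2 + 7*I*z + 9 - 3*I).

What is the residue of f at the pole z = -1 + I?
5/51 - I/17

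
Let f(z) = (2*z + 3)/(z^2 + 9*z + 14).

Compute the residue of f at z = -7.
11/5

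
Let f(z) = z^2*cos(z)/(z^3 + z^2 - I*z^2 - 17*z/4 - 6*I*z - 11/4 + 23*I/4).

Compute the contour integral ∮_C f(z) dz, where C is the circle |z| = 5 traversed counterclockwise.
By the residue theorem, ∮_C f(z) dz = 2πi · (sum of the residues of f at the poles inside |z| = 5).

The denominator factors as (z - 3/2 - I)*(z - 1/2 - I)*(z + 3 + I), so the singularities of f are simple poles at z = 3/2 + I, z = 1/2 + I, z = -3 - I.
  |3/2 + I|² = 13/4 < 25 = 5², so this pole is inside the contour.
  |1/2 + I|² = 5/4 < 25 = 5², so this pole is inside the contour.
  |-3 - I|² = 10 < 25 = 5², so this pole is inside the contour.

With P(z) = z^2*cos(z) and Q(z) = z^3 + z^2 - I*z^2 - 17*z/4 - 6*I*z - 11/4 + 23*I/4, each pole is simple, so Res(f, z₀) = P(z₀)/Q'(z₀) with Q'(z) = 3*z^2 + 2*z - 2*I*z - 17/4 - 6*I.
  Res(f, 3/2 + I) = P(3/2 + I)/Q'(3/2 + I) = ((5/4 + 3*I)*cos(3/2 + I))/(9/2 + 2*I) = (93/194 + 44*I/97)*cos(3/2 + I)
  Res(f, 1/2 + I) = P(1/2 + I)/Q'(1/2 + I) = ((-3/4 + I)*cos(1/2 + I))/(-7/2 - 2*I) = (1/26 - 4*I/13)*cos(1/2 + I)
  Res(f, -3 - I) = P(-3 - I)/Q'(-3 - I) = ((8 + 6*I)*cos(3 + I))/(47/4 + 16*I) = (608/1261 - 184*I/1261)*cos(3 + I)

Sum of residues inside C: (93/194 + 44*I/97)*cos(3/2 + I) + (1/26 - 4*I/13)*cos(1/2 + I) + (608/1261 - 184*I/1261)*cos(3 + I)
∮_C f(z) dz = 2πi · ((93/194 + 44*I/97)*cos(3/2 + I) + (1/26 - 4*I/13)*cos(1/2 + I) + (608/1261 - 184*I/1261)*cos(3 + I)) = pi*(368/1261 + 1216*I/1261)*cos(3 + I) + pi*(8/13 + I/13)*cos(1/2 + I) + pi*(-88/97 + 93*I/97)*cos(3/2 + I)

Final answer: pi*(368/1261 + 1216*I/1261)*cos(3 + I) + pi*(8/13 + I/13)*cos(1/2 + I) + pi*(-88/97 + 93*I/97)*cos(3/2 + I)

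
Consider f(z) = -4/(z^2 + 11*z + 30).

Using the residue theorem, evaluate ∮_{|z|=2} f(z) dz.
0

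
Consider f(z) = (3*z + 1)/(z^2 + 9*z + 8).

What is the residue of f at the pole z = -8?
Write f(z) = P(z)/Q(z) with P(z) = 3*z + 1 and Q(z) = z^2 + 9*z + 8.
The denominator factors as Q(z) = (z + 1)*(z + 8), so z = -8 is a simple zero of Q and P is analytic there; z = -8 is therefore a simple pole and
  Res(f, z₀) = P(z₀)/Q'(z₀).

Q'(z) = 2*z + 9, so Q'(-8) = -7.
P(-8) = -23.

Res(f, -8) = (-23)/(-7) = 23/7

Final answer: 23/7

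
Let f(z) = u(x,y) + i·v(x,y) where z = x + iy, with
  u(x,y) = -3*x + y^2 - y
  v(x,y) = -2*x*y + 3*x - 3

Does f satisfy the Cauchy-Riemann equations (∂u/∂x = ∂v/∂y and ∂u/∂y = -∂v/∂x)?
∂u/∂x = -3
∂v/∂y = -2*x
∂u/∂y = 2*y - 1
∂v/∂x = 3 - 2*y
∂u/∂x ≠ ∂v/∂y and ∂u/∂y ≠ -∂v/∂x; the Cauchy-Riemann equations are not satisfied, so f is not analytic.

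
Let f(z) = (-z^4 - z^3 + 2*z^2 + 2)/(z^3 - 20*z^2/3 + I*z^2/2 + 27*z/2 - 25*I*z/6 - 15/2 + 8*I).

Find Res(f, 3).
-792/29 - 1848*I/29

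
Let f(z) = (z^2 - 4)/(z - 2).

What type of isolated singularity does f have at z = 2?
removable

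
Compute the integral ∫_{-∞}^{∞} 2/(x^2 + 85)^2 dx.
Let f(z) = 2/(z^2 + 85)^2. The denominator has no real zeros and deg Q - deg P = 4 ≥ 2, so the integral of f over the upper semicircle |z| = R tends to 0 as R → ∞. Closing the contour in the upper half-plane,
  ∫_{-∞}^{∞} f(x) dx = 2πi · Σ Res(f, z_k)  over the poles with Im z_k > 0.

Zeros of the denominator: z^2 + 85 = 0 gives z = ±sqrt(85)*I.
Upper half-plane: z = sqrt(85)*I (a pole of order 2).

Write f(z) = g(z)/(z - sqrt(85)*I)^2 with g(z) = 2/(z + sqrt(85)*I)^2. For a double pole, Res(f, z₀) = g'(z₀):
  g'(z) = -4/(z + sqrt(85)*I)^3
  Res(f, sqrt(85)*I) = g'(sqrt(85)*I) = -sqrt(85)*I/14450

∫_{-∞}^{∞} f(x) dx = 2πi · (-sqrt(85)*I/14450) = sqrt(85)*pi/7225

Final answer: sqrt(85)*pi/7225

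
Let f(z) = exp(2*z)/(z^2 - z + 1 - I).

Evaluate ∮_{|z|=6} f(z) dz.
By the residue theorem, ∮_C f(z) dz = 2πi · (sum of the residues of f at the poles inside |z| = 6).

The denominator factors as (z + I)*(z - 1 - I), so the singularities of f are simple poles at z = -I, z = 1 + I.
  |-I|² = 1 < 36 = 6², so this pole is inside the contour.
  |1 + I|² = 2 < 36 = 6², so this pole is inside the contour.

With P(z) = exp(2*z) and Q(z) = z^2 - z + 1 - I, each pole is simple, so Res(f, z₀) = P(z₀)/Q'(z₀) with Q'(z) = 2*z - 1.
  Res(f, -I) = P(-I)/Q'(-I) = (exp(-2*I))/(-1 - 2*I) = (-1/5 + 2*I/5)*exp(-2*I)
  Res(f, 1 + I) = P(1 + I)/Q'(1 + I) = (exp(2 + 2*I))/(1 + 2*I) = (1/5 - 2*I/5)*exp(2 + 2*I)

Sum of residues inside C: (-1/5 + 2*I/5)*exp(-2*I) + (1/5 - 2*I/5)*exp(2 + 2*I)
∮_C f(z) dz = 2πi · ((-1/5 + 2*I/5)*exp(-2*I) + (1/5 - 2*I/5)*exp(2 + 2*I)) = pi*(-4/5 - 2*I/5)*exp(-2*I) + pi*(4/5 + 2*I/5)*exp(2 + 2*I)

Final answer: pi*(-4/5 - 2*I/5)*exp(-2*I) + pi*(4/5 + 2*I/5)*exp(2 + 2*I)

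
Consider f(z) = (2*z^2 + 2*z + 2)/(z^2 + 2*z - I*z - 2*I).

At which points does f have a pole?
The singularities of f are the zeros of the denominator. Factoring,
  z^2 + 2*z - I*z - 2*I = (z + 2)*(z - I)
so the candidates are z = -2, z = I.

Check the numerator P(z) = 2*z^2 + 2*z + 2 at each one:
  P(-2) = 6 ≠ 0, so z = -2 is a (simple) pole.
  P(I) = 2*I ≠ 0, so z = I is a (simple) pole.

Poles of f: {-2, I}

Final answer: {-2, I}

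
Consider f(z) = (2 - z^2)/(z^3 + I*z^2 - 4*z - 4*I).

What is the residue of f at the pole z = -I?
Write f(z) = P(z)/Q(z) with P(z) = 2 - z^2 and Q(z) = z^3 + I*z^2 - 4*z - 4*I.
The denominator factors as Q(z) = (z + I)*(z - 2)*(z + 2), so z = -I is a simple zero of Q and P is analytic there; z = -I is therefore a simple pole and
  Res(f, z₀) = P(z₀)/Q'(z₀).

Q'(z) = 3*z^2 + 2*I*z - 4, so Q'(-I) = -5.
P(-I) = 3.

Res(f, -I) = (3)/(-5) = -3/5

Final answer: -3/5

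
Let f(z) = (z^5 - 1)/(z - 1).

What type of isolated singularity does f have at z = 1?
The numerator vanishes at z = 1 ((1)^5 = 1), so it is divisible by z - 1:
  z^5 - 1 = (z - 1)*(z^4 + z^3 + z^2 + z + 1)
Hence for z ≠ 1, f(z) = z^4 + z^3 + z^2 + z + 1, a polynomial, and lim_{z→1} f(z) = 5 is finite.
So the singularity is removable.

Final answer: removable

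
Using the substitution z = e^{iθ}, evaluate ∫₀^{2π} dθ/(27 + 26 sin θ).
2*sqrt(53)*pi/53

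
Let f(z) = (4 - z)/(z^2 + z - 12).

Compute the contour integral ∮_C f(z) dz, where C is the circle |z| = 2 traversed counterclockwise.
0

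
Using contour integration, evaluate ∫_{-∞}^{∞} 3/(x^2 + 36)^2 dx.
Let f(z) = 3/(z^2 + 36)^2. The denominator has no real zeros and deg Q - deg P = 4 ≥ 2, so the integral of f over the upper semicircle |z| = R tends to 0 as R → ∞. Closing the contour in the upper half-plane,
  ∫_{-∞}^{∞} f(x) dx = 2πi · Σ Res(f, z_k)  over the poles with Im z_k > 0.

Zeros of the denominator: z^2 + 36 = 0 gives z = ±6*I.
Upper half-plane: z = 6*I (a pole of order 2).

Write f(z) = g(z)/(z - 6*I)^2 with g(z) = 3/(z + 6*I)^2. For a double pole, Res(f, z₀) = g'(z₀):
  g'(z) = -6/(z + 6*I)^3
  Res(f, 6*I) = g'(6*I) = -I/288

∫_{-∞}^{∞} f(x) dx = 2πi · (-I/288) = pi/144

Final answer: pi/144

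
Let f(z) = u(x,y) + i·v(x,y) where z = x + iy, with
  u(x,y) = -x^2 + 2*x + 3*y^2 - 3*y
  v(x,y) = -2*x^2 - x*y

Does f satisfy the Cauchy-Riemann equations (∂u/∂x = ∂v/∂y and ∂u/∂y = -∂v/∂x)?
∂u/∂x = 2 - 2*x
∂v/∂y = -x
∂u/∂y = 6*y - 3
∂v/∂x = -4*x - y
∂u/∂x ≠ ∂v/∂y and ∂u/∂y ≠ -∂v/∂x; the Cauchy-Riemann equations are not satisfied, so f is not analytic.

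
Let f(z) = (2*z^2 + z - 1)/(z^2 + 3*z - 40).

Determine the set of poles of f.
The singularities of f are the zeros of the denominator. Factoring,
  z^2 + 3*z - 40 = (z - 5)*(z + 8)
so the candidates are z = 5, z = -8.

Check the numerator P(z) = 2*z^2 + z - 1 at each one:
  P(5) = 54 ≠ 0, so z = 5 is a (simple) pole.
  P(-8) = 119 ≠ 0, so z = -8 is a (simple) pole.

Poles of f: {-8, 5}

Final answer: {-8, 5}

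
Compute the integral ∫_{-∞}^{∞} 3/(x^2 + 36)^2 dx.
Let f(z) = 3/(z^2 + 36)^2. The denominator has no real zeros and deg Q - deg P = 4 ≥ 2, so the integral of f over the upper semicircle |z| = R tends to 0 as R → ∞. Closing the contour in the upper half-plane,
  ∫_{-∞}^{∞} f(x) dx = 2πi · Σ Res(f, z_k)  over the poles with Im z_k > 0.

Zeros of the denominator: z^2 + 36 = 0 gives z = ±6*I.
Upper half-plane: z = 6*I (a pole of order 2).

Write f(z) = g(z)/(z - 6*I)^2 with g(z) = 3/(z + 6*I)^2. For a double pole, Res(f, z₀) = g'(z₀):
  g'(z) = -6/(z + 6*I)^3
  Res(f, 6*I) = g'(6*I) = -I/288

∫_{-∞}^{∞} f(x) dx = 2πi · (-I/288) = pi/144

Final answer: pi/144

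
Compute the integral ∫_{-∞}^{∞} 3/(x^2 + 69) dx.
Let f(z) = 3/(z^2 + 69). The denominator has no real zeros and deg Q - deg P = 2 ≥ 2, so the integral of f over the upper semicircle |z| = R tends to 0 as R → ∞. Closing the contour in the upper half-plane,
  ∫_{-∞}^{∞} f(x) dx = 2πi · Σ Res(f, z_k)  over the poles with Im z_k > 0.

Zeros of the denominator: z^2 + 69 = 0 gives z = ±sqrt(69)*I.
Upper half-plane: z = sqrt(69)*I (simple).

Each pole is a simple zero of Q(z) = z^2 + 69, so Res(f, z₀) = P(z₀)/Q'(z₀) with P(z) = 3, Q'(z) = 2*z:
  Res(f, sqrt(69)*I) = (3)/(2*sqrt(69)*I) = -sqrt(69)*I/46

∫_{-∞}^{∞} f(x) dx = 2πi · (-sqrt(69)*I/46) = sqrt(69)*pi/23

Final answer: sqrt(69)*pi/23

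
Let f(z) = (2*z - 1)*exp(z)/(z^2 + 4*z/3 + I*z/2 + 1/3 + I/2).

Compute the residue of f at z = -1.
(72/25 + 54*I/25)*exp(-1)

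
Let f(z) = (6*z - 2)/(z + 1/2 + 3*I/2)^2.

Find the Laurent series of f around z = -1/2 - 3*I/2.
Put w = z - (-1/2 - 3*I/2), i.e. z = w - 1/2 - 3*I/2. The denominator is w^2, so it suffices to rewrite the numerator in powers of w.

P(z) = 6*z - 2
P(w - 1/2 - 3*I/2) = -5 - 9*I + 6*w

Dividing each term by w^2:
  f = (-5 - 9*I)/w^2 + 6/w

Substituting back w = z + 1/2 + 3*I/2:
  f(z) = (-5 - 9*I)/(z + 1/2 + 3*I/2)^2 + 6/(z + 1/2 + 3*I/2)

The series is finite because the numerator is a polynomial; the negative powers form the principal part, and the coefficient of 1/(z + 1/2 + 3*I/2) gives Res(f, -1/2 - 3*I/2) = 6.

Final answer: (-5 - 9*I)/(z + 1/2 + 3*I/2)^2 + 6/(z + 1/2 + 3*I/2)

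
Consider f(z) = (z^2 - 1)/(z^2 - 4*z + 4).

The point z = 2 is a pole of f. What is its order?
Factor the denominator:
  z^2 - 4*z + 4 = (z - 2)^2

The numerator P(z) = z^2 - 1 has P(2) = 3 ≠ 0, so no factor of (z - 2) cancels.
Near z = 2 we can therefore write f(z) = g(z)/(z - 2)^2 with g analytic at 2 and g(2) ≠ 0 (g is just the numerator).

Hence z = 2 is a pole of order 2.

Final answer: 2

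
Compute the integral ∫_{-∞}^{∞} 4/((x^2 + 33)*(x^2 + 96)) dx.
Let f(z) = 4/((z^2 + 33)*(z^2 + 96)). The denominator has no real zeros and deg Q - deg P = 4 ≥ 2, so the integral of f over the upper semicircle |z| = R tends to 0 as R → ∞. Closing the contour in the upper half-plane,
  ∫_{-∞}^{∞} f(x) dx = 2πi · Σ Res(f, z_k)  over the poles with Im z_k > 0.

Zeros of the denominator: z^2 + 96 = 0 gives z = ±4*sqrt(6)*I; z^2 + 33 = 0 gives z = ±sqrt(33)*I.
Upper half-plane: z = sqrt(33)*I, z = 4*sqrt(6)*I (simple).

Each pole is a simple zero of Q(z) = z^4 + 129*z^2 + 3168, so Res(f, z₀) = P(z₀)/Q'(z₀) with P(z) = 4, Q'(z) = 4*z^3 + 258*z:
  Res(f, sqrt(33)*I) = (4)/(126*sqrt(33)*I) = -2*sqrt(33)*I/2079
  Res(f, 4*sqrt(6)*I) = (4)/(-504*sqrt(6)*I) = sqrt(6)*I/756

Sum of residues: I*(-8*sqrt(33) + 11*sqrt(6))/8316
∫_{-∞}^{∞} f(x) dx = 2πi · (I*(-8*sqrt(33) + 11*sqrt(6))/8316) = pi*(-11*sqrt(6) + 8*sqrt(33))/4158

Final answer: pi*(-11*sqrt(6) + 8*sqrt(33))/4158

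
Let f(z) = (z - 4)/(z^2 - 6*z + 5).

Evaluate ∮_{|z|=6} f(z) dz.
By the residue theorem, ∮_C f(z) dz = 2πi · (sum of the residues of f at the poles inside |z| = 6).

The denominator factors as (z - 1)*(z - 5), so the singularities of f are simple poles at z = 1, z = 5.
  |1|² = 1 < 36 = 6², so this pole is inside the contour.
  |5|² = 25 < 36 = 6², so this pole is inside the contour.

With P(z) = z - 4 and Q(z) = z^2 - 6*z + 5, each pole is simple, so Res(f, z₀) = P(z₀)/Q'(z₀) with Q'(z) = 2*z - 6.
  Res(f, 1) = P(1)/Q'(1) = (-3)/(-4) = 3/4
  Res(f, 5) = P(5)/Q'(5) = (1)/(4) = 1/4

Sum of residues inside C: 1
∮_C f(z) dz = 2πi · (1) = 2*I*pi

Final answer: 2*I*pi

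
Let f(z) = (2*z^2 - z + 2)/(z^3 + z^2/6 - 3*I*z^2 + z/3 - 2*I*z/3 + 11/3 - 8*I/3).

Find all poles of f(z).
The singularities of f are the zeros of the denominator. Factoring,
  z^3 + z^2/6 - 3*I*z^2 + z/3 - 2*I*z/3 + 11/3 - 8*I/3 = (z - 1/3 + I)*(z + 1 - I)*(z - 1/2 - 3*I)
so the candidates are z = 1/3 - I, z = -1 + I, z = 1/2 + 3*I.

Check the numerator P(z) = 2*z^2 - z + 2 at each one:
  P(1/3 - I) = -1/9 - I/3 ≠ 0, so z = 1/3 - I is a (simple) pole.
  P(-1 + I) = 3 - 5*I ≠ 0, so z = -1 + I is a (simple) pole.
  P(1/2 + 3*I) = -16 + 3*I ≠ 0, so z = 1/2 + 3*I is a (simple) pole.

Poles of f: {-1 + I, 1/3 - I, 1/2 + 3*I}

Final answer: {-1 + I, 1/3 - I, 1/2 + 3*I}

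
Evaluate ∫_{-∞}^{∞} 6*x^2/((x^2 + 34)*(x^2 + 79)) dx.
Let f(z) = 6*z^2/((z^2 + 34)*(z^2 + 79)). The denominator has no real zeros and deg Q - deg P = 2 ≥ 2, so the integral of f over the upper semicircle |z| = R tends to 0 as R → ∞. Closing the contour in the upper half-plane,
  ∫_{-∞}^{∞} f(x) dx = 2πi · Σ Res(f, z_k)  over the poles with Im z_k > 0.

Zeros of the denominator: z^2 + 79 = 0 gives z = ±sqrt(79)*I; z^2 + 34 = 0 gives z = ±sqrt(34)*I.
Upper half-plane: z = sqrt(34)*I, z = sqrt(79)*I (simple).

Each pole is a simple zero of Q(z) = z^4 + 113*z^2 + 2686, so Res(f, z₀) = P(z₀)/Q'(z₀) with P(z) = 6*z^2, Q'(z) = 4*z^3 + 226*z:
  Res(f, sqrt(34)*I) = (-204)/(90*sqrt(34)*I) = sqrt(34)*I/15
  Res(f, sqrt(79)*I) = (-474)/(-90*sqrt(79)*I) = -sqrt(79)*I/15

Sum of residues: I*(-sqrt(79) + sqrt(34))/15
∫_{-∞}^{∞} f(x) dx = 2πi · (I*(-sqrt(79) + sqrt(34))/15) = 2*pi*(-sqrt(34) + sqrt(79))/15

Final answer: 2*pi*(-sqrt(34) + sqrt(79))/15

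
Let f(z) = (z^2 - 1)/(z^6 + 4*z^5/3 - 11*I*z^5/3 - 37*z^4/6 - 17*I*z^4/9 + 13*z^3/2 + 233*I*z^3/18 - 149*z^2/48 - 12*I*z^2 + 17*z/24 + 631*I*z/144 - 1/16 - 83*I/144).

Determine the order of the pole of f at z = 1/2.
Factor the denominator:
  z^6 + 4*z^5/3 - 11*I*z^5/3 - 37*z^4/6 - 17*I*z^4/9 + 13*z^3/2 + 233*I*z^3/18 - 149*z^2/48 - 12*I*z^2 + 17*z/24 + 631*I*z/144 - 1/16 - 83*I/144 = (z - 1/2)^4*(z + 1/3 - 3*I)*(z + 3 - 2*I/3)

The numerator P(z) = z^2 - 1 has P(1/2) = -3/4 ≠ 0, so no factor of (z - 1/2) cancels.
Near z = 1/2 we can therefore write f(z) = g(z)/(z - 1/2)^4 with g analytic at 1/2 and g(1/2) ≠ 0 (g is the numerator divided by the remaining denominator factors).

Hence z = 1/2 is a pole of order 4.

Final answer: 4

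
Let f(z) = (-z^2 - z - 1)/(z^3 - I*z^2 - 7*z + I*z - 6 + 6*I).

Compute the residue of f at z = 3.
Write f(z) = P(z)/Q(z) with P(z) = -z^2 - z - 1 and Q(z) = z^3 - I*z^2 - 7*z + I*z - 6 + 6*I.
The denominator factors as Q(z) = (z + 1 - I)*(z + 2)*(z - 3), so z = 3 is a simple zero of Q and P is analytic there; z = 3 is therefore a simple pole and
  Res(f, z₀) = P(z₀)/Q'(z₀).

Q'(z) = 3*z^2 - 2*I*z - 7 + I, so Q'(3) = 20 - 5*I.
P(3) = -13.

Res(f, 3) = (-13)/(20 - 5*I) = -52/85 - 13*I/85

Final answer: -52/85 - 13*I/85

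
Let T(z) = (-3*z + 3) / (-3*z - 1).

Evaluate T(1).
Substitute z = 1:
  numerator:   -3*(1) + 3 = 0
  denominator: -3*(1) - 1 = -4
T(1) = (0)/(-4) = 0

Final answer: 0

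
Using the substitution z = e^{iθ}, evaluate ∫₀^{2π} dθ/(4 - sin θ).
Call the integral J. The integrand is 2π-periodic and we integrate over a full period, so shifting θ does not change the value (θ → θ + π/2 turns sin θ into cos θ; θ → θ + π flips the sign of the trig term). Hence
  J = ∫₀^{2π} dθ/(4 + cos θ).
Put z = e^{iθ}: then cos θ = (z + 1/z)/2, dθ = dz/(iz), and z runs once counterclockwise around |z| = 1:
  J = ∮_{|z|=1} 1/(4 + (z + 1/z)/2) · dz/(iz) = (2/i) ∮_{|z|=1} dz/(z^2 + 8*z + 1).
The roots of z^2 + 8*z + 1 are z = (-4 ± sqrt(4^2 - 1^2)), with sqrt(15) = sqrt(15); their product is 1, so only z₊ = -4 + sqrt(15) lies inside the unit circle (z₋ = -4 - sqrt(15) lies outside).
z₊ is a simple zero of q(z) = z^2 + 8*z + 1, so Res(1/q, z₊) = 1/q'(z₊) with q'(z) = 2*z + 8; and q'(z₊) = (z₊ - z₋) = 2*sqrt(15).
Therefore J = (2/i) · 2πi · 1/(2*sqrt(15)) = 2*pi/(sqrt(15)) = 2*sqrt(15)*pi/15

Final answer: 2*sqrt(15)*pi/15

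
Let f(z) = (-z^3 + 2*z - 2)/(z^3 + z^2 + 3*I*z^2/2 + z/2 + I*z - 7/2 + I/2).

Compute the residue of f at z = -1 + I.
12/25 - 16*I/25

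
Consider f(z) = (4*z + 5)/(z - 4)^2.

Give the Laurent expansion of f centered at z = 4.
21/(z - 4)^2 + 4/(z - 4)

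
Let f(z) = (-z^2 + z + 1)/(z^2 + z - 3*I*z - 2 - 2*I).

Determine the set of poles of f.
The singularities of f are the zeros of the denominator. Factoring,
  z^2 + z - 3*I*z - 2 - 2*I = (z - 2*I)*(z + 1 - I)
so the candidates are z = 2*I, z = -1 + I.

Check the numerator P(z) = -z^2 + z + 1 at each one:
  P(2*I) = 5 + 2*I ≠ 0, so z = 2*I is a (simple) pole.
  P(-1 + I) = 3*I ≠ 0, so z = -1 + I is a (simple) pole.

Poles of f: {-1 + I, 2*I}

Final answer: {-1 + I, 2*I}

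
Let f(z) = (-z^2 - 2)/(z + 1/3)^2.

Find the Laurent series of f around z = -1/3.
-19/(9*(z + 1/3)^2) + 2/(3*(z + 1/3)) - 1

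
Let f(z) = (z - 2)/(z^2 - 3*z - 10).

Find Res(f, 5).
Write f(z) = P(z)/Q(z) with P(z) = z - 2 and Q(z) = z^2 - 3*z - 10.
The denominator factors as Q(z) = (z - 5)*(z + 2), so z = 5 is a simple zero of Q and P is analytic there; z = 5 is therefore a simple pole and
  Res(f, z₀) = P(z₀)/Q'(z₀).

Q'(z) = 2*z - 3, so Q'(5) = 7.
P(5) = 3.

Res(f, 5) = (3)/(7) = 3/7

Final answer: 3/7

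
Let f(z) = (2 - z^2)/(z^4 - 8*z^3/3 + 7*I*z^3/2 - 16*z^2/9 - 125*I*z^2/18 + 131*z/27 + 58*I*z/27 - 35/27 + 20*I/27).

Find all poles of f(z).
{1/3 - I, 1/3 - 2*I/3, 1 - 3*I/2, 1 - I/3}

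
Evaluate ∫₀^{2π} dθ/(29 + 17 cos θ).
sqrt(138)*pi/138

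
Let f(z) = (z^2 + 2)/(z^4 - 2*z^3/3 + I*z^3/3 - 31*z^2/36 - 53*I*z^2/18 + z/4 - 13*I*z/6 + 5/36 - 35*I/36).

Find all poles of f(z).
{-1/2 - I, -1/2 - 2*I/3, -1/3 + I/3, 2 + I}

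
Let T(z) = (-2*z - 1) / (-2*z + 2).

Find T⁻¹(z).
Set w = T(z) = (-2*z - 1) / (-2*z + 2) and solve for z:
  w*(-2*z + 2) = -2*z - 1
  2*w + z*(2 - 2*w) + 1 = 0
  z*(2 - 2*w) = -2*w - 1
  z = (2*w + 1)/(2*w - 2)
Renaming the variable, T⁻¹(z) = (2*z + 1)/(2*z - 2).
(Check: ad - bc = -6 ≠ 0, so T is invertible.)

Final answer: (2*z + 1)/(2*z - 2)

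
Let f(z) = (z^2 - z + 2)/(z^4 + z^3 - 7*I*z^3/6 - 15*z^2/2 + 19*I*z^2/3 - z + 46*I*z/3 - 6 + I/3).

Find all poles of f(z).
The singularities of f are the zeros of the denominator. Factoring,
  z^4 + z^3 - 7*I*z^3/6 - 15*z^2/2 + 19*I*z^2/3 - z + 46*I*z/3 - 6 + I/3 = (z + 3 - I)*(z - 3 + I)*(z + 1 - 3*I/2)*(z + I/3)
so the candidates are z = -3 + I, z = 3 - I, z = -1 + 3*I/2, z = -I/3.

Check the numerator P(z) = z^2 - z + 2 at each one:
  P(-3 + I) = 13 - 7*I ≠ 0, so z = -3 + I is a (simple) pole.
  P(3 - I) = 7 - 5*I ≠ 0, so z = 3 - I is a (simple) pole.
  P(-1 + 3*I/2) = 7/4 - 9*I/2 ≠ 0, so z = -1 + 3*I/2 is a (simple) pole.
  P(-I/3) = 17/9 + I/3 ≠ 0, so z = -I/3 is a (simple) pole.

Poles of f: {-3 + I, -1 + 3*I/2, -I/3, 3 - I}

Final answer: {-3 + I, -1 + 3*I/2, -I/3, 3 - I}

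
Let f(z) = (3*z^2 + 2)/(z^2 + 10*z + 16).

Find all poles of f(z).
The singularities of f are the zeros of the denominator. Factoring,
  z^2 + 10*z + 16 = (z + 8)*(z + 2)
so the candidates are z = -8, z = -2.

Check the numerator P(z) = 3*z^2 + 2 at each one:
  P(-8) = 194 ≠ 0, so z = -8 is a (simple) pole.
  P(-2) = 14 ≠ 0, so z = -2 is a (simple) pole.

Poles of f: {-8, -2}

Final answer: {-8, -2}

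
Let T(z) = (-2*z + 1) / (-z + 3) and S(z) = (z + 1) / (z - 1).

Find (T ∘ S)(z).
(-z - 3)/(2*z - 4)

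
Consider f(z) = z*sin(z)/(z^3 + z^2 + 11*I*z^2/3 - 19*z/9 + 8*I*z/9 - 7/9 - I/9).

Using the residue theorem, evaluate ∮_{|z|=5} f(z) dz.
By the residue theorem, ∮_C f(z) dz = 2πi · (sum of the residues of f at the poles inside |z| = 5).

The denominator factors as (z - 1/3 + 2*I/3)*(z + 1 + 3*I)*(z + 1/3), so the singularities of f are simple poles at z = 1/3 - 2*I/3, z = -1 - 3*I, z = -1/3.
  |1/3 - 2*I/3|² = 5/9 < 25 = 5², so this pole is inside the contour.
  |-1 - 3*I|² = 10 < 25 = 5², so this pole is inside the contour.
  |-1/3|² = 1/9 < 25 = 5², so this pole is inside the contour.

With P(z) = z*sin(z) and Q(z) = z^3 + z^2 + 11*I*z^2/3 - 19*z/9 + 8*I*z/9 - 7/9 - I/9, each pole is simple, so Res(f, z₀) = P(z₀)/Q'(z₀) with Q'(z) = 3*z^2 + 2*z + 22*I*z/3 - 19/9 + 8*I/9.
  Res(f, 1/3 - 2*I/3) = P(1/3 - 2*I/3)/Q'(1/3 - 2*I/3) = ((1/3 - 2*I/3)*sin(1/3 - 2*I/3))/(22/9 + 2*I/3) = (3/52 - 15*I/52)*sin(1/3 - 2*I/3)
  Res(f, -1 - 3*I) = P(-1 - 3*I)/Q'(-1 - 3*I) = ((1 + 3*I)*sin(1 + 3*I))/(-55/9 + 50*I/9) = (171/1105 - 387*I/1105)*sin(1 + 3*I)
  Res(f, -1/3) = P(-1/3)/Q'(-1/3) = (sin(1/3)/3)/(-22/9 - 14*I/9) = (-33/340 + 21*I/340)*sin(1/3)

Sum of residues inside C: (171/1105 - 387*I/1105)*sin(1 + 3*I) + (3/52 - 15*I/52)*sin(1/3 - 2*I/3) + (-33/340 + 21*I/340)*sin(1/3)
∮_C f(z) dz = 2πi · ((171/1105 - 387*I/1105)*sin(1 + 3*I) + (3/52 - 15*I/52)*sin(1/3 - 2*I/3) + (-33/340 + 21*I/340)*sin(1/3)) = pi*(15/26 + 3*I/26)*sin(1/3 - 2*I/3) + pi*(-21/170 - 33*I/170)*sin(1/3) + pi*(774/1105 + 342*I/1105)*sin(1 + 3*I)

Final answer: pi*(15/26 + 3*I/26)*sin(1/3 - 2*I/3) + pi*(-21/170 - 33*I/170)*sin(1/3) + pi*(774/1105 + 342*I/1105)*sin(1 + 3*I)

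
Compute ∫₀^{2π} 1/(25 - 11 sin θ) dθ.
Call the integral J. The integrand is 2π-periodic and we integrate over a full period, so shifting θ does not change the value (θ → θ + π/2 turns sin θ into cos θ; θ → θ + π flips the sign of the trig term). Hence
  J = ∫₀^{2π} dθ/(25 + 11 cos θ).
Put z = e^{iθ}: then cos θ = (z + 1/z)/2, dθ = dz/(iz), and z runs once counterclockwise around |z| = 1:
  J = ∮_{|z|=1} 1/(25 + 11*(z + 1/z)/2) · dz/(iz) = (2/i) ∮_{|z|=1} dz/(11*z^2 + 50*z + 11).
The roots of 11*z^2 + 50*z + 11 are z = (-25 ± sqrt(25^2 - 11^2))/11, with sqrt(504) = 6*sqrt(14); their product is 1, so only z₊ = -25/11 + 6*sqrt(14)/11 lies inside the unit circle (z₋ = -25/11 - 6*sqrt(14)/11 lies outside).
z₊ is a simple zero of q(z) = 11*z^2 + 50*z + 11, so Res(1/q, z₊) = 1/q'(z₊) with q'(z) = 22*z + 50; and q'(z₊) = 11*(z₊ - z₋) = 12*sqrt(14).
Therefore J = (2/i) · 2πi · 1/(12*sqrt(14)) = 2*pi/(6*sqrt(14)) = sqrt(14)*pi/42

Final answer: sqrt(14)*pi/42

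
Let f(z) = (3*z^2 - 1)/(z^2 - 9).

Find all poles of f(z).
The singularities of f are the zeros of the denominator. Factoring,
  z^2 - 9 = (z + 3)*(z - 3)
so the candidates are z = -3, z = 3.

Check the numerator P(z) = 3*z^2 - 1 at each one:
  P(-3) = 26 ≠ 0, so z = -3 is a (simple) pole.
  P(3) = 26 ≠ 0, so z = 3 is a (simple) pole.

Poles of f: {-3, 3}

Final answer: {-3, 3}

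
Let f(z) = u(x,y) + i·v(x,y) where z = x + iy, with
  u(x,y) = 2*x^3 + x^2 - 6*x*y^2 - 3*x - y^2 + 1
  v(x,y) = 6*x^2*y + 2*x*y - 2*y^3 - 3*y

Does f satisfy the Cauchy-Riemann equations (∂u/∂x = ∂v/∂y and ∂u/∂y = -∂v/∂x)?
∂u/∂x = 6*x^2 + 2*x - 6*y^2 - 3
∂v/∂y = 6*x^2 + 2*x - 6*y^2 - 3
∂u/∂y = -12*x*y - 2*y
∂v/∂x = 12*x*y + 2*y
∂u/∂x = ∂v/∂y and ∂u/∂y = -∂v/∂x hold identically; f is analytic.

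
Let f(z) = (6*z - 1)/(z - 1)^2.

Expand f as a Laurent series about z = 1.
5/(z - 1)^2 + 6/(z - 1)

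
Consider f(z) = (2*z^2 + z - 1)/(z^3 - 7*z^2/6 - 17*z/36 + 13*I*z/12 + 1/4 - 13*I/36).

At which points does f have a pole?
The singularities of f are the zeros of the denominator. Factoring,
  z^3 - 7*z^2/6 - 17*z/36 + 13*I*z/12 + 1/4 - 13*I/36 = (z - 1/3)*(z - 3/2 + I/2)*(z + 2/3 - I/2)
so the candidates are z = 1/3, z = 3/2 - I/2, z = -2/3 + I/2.

Check the numerator P(z) = 2*z^2 + z - 1 at each one:
  P(1/3) = -4/9 ≠ 0, so z = 1/3 is a (simple) pole.
  P(3/2 - I/2) = 9/2 - 7*I/2 ≠ 0, so z = 3/2 - I/2 is a (simple) pole.
  P(-2/3 + I/2) = -23/18 - 5*I/6 ≠ 0, so z = -2/3 + I/2 is a (simple) pole.

Poles of f: {-2/3 + I/2, 1/3, 3/2 - I/2}

Final answer: {-2/3 + I/2, 1/3, 3/2 - I/2}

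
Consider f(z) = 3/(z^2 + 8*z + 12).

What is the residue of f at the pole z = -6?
-3/4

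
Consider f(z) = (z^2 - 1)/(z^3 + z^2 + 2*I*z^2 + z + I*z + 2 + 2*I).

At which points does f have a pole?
The singularities of f are the zeros of the denominator. Factoring,
  z^3 + z^2 + 2*I*z^2 + z + I*z + 2 + 2*I = (z + 1 + I)*(z + 2*I)*(z - I)
so the candidates are z = -1 - I, z = -2*I, z = I.

Check the numerator P(z) = z^2 - 1 at each one:
  P(-1 - I) = -1 + 2*I ≠ 0, so z = -1 - I is a (simple) pole.
  P(-2*I) = -5 ≠ 0, so z = -2*I is a (simple) pole.
  P(I) = -2 ≠ 0, so z = I is a (simple) pole.

Poles of f: {-1 - I, -2*I, I}

Final answer: {-1 - I, -2*I, I}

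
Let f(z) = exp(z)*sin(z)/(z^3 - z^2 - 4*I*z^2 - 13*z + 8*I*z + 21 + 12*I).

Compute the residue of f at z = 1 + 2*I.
Write f(z) = P(z)/Q(z) with P(z) = exp(z)*sin(z) and Q(z) = z^3 - z^2 - 4*I*z^2 - 13*z + 8*I*z + 21 + 12*I.
The denominator factors as Q(z) = (z + 3 - 2*I)*(z - 3)*(z - 1 - 2*I), so z = 1 + 2*I is a simple zero of Q and P is analytic there; z = 1 + 2*I is therefore a simple pole and
  Res(f, z₀) = P(z₀)/Q'(z₀).

Q'(z) = 3*z^2 - 2*z - 8*I*z - 13 + 8*I, so Q'(1 + 2*I) = -8 + 8*I.
P(1 + 2*I) = exp(1 + 2*I)*sin(1 + 2*I).

Res(f, 1 + 2*I) = (exp(1 + 2*I)*sin(1 + 2*I))/(-8 + 8*I) = (-1/16 - I/16)*exp(1 + 2*I)*sin(1 + 2*I)

Final answer: (-1/16 - I/16)*exp(1 + 2*I)*sin(1 + 2*I)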